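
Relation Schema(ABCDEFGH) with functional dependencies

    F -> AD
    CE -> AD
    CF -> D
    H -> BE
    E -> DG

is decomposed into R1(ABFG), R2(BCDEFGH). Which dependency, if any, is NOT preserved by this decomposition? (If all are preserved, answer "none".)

CE -> AD

Check CE → AD: no single fragment contains all of {ACDE}, and the restricted closure of {CE} across the fragments never reaches {AD}.
F → AD is preserved.
CF → D is preserved.
H → BE is preserved.
E → DG is preserved.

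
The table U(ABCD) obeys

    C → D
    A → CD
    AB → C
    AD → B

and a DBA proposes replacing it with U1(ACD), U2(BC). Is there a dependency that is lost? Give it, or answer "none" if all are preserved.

Check AD → B: no single fragment contains all of {ABD}, and the restricted closure of {AD} across the fragments never reaches {B}.
C → D is preserved.
A → CD is preserved.
AB → C is preserved.

AD → B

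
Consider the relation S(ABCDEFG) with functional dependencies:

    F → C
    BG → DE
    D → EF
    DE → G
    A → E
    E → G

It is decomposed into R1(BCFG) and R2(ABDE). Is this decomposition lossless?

Common attributes: R1 ∩ R2 = {B}.
No dependency enlarges {B}, so (B)⁺ = {B}.
The closure contains neither all of R1 = {BCFG} nor all of R2 = {ABDE}, so the common attributes are not a superkey of either fragment. The join is lossy.

No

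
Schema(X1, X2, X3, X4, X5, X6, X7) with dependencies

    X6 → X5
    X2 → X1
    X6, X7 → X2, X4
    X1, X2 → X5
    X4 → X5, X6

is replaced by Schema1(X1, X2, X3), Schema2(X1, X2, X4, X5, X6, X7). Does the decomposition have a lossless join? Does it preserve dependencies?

lossy but dependency-preserving

Lossless test: (X1, X2)⁺ = {X1, X2, X5}, which is a superkey of neither fragment — lossy.
Dependency preservation: every FD's attributes lie within a single fragment, so each can be enforced locally — preserved.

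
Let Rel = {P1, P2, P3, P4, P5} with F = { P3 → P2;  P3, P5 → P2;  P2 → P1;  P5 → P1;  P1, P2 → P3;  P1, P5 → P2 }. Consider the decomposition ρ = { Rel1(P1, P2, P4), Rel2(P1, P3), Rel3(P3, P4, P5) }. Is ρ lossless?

No

Chase test. Columns are P1, P2, P3, P4, P5; row i has aⱼ where attribute j ∈ Reli, else bᵢⱼ.
Initial tableau (one row per fragment):
  row 1: a1 a2 b13 a4 b15
  row 2: a1 b22 a3 b24 b25
  row 3: b31 b32 a3 a4 a5
Rows 2 and 3 agree on P3; apply P3→P2 and equate their P2 entries.
Rows 2 and 3 agree on P2; apply P2→P1 and equate their P1 entries.
No row becomes fully distinguished — the join is lossy.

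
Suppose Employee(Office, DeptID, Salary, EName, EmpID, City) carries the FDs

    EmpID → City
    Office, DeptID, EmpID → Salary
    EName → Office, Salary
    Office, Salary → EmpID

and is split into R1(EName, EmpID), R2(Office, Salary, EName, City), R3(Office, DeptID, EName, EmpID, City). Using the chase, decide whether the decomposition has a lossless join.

Chase test. Columns are Office, DeptID, Salary, EName, EmpID, City; row i has aⱼ where attribute j ∈ Ri, else bᵢⱼ.
Initial tableau (one row per fragment):
  row 1: b11 b12 b13 a4 a5 b16
  row 2: a1 b22 a3 a4 b25 a6
  row 3: a1 a2 b33 a4 a5 a6
Rows 1 and 3 agree on EmpID; apply EmpID→City and equate their City entries.
Rows 1 and 2 agree on EName; apply EName→Office, Salary and equate their Office, Salary entries.
Rows 1 and 3 agree on EName; apply EName→Office, Salary and equate their Office, Salary entries.
Rows 1 and 2 agree on Office, Salary; apply Office, Salary→EmpID and equate their EmpID entries.
Row 3 is now all distinguished symbols — the join is lossless.

Yes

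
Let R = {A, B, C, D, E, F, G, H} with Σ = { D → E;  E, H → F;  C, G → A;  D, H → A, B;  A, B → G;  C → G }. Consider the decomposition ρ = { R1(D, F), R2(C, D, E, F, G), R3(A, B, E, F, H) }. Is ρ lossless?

Chase test. Columns are A, B, C, D, E, F, G, H; row i has aⱼ where attribute j ∈ Ri, else bᵢⱼ.
Initial tableau (one row per fragment):
  row 1: b11 b12 b13 a4 b15 a6 b17 b18
  row 2: b21 b22 a3 a4 a5 a6 a7 b28
  row 3: a1 a2 b33 b34 a5 a6 b37 a8
Rows 1 and 2 agree on D; apply D→E and equate their E entries.
No row becomes fully distinguished — the join is lossy.

No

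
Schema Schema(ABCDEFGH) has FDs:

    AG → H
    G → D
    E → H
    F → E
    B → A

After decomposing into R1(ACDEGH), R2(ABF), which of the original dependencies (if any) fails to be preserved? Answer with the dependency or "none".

F → E

Check F → E: no single fragment contains all of {EF}, and the restricted closure of {F} across the fragments never reaches {E}.
AG → H is preserved.
G → D is preserved.
E → H is preserved.
B → A is preserved.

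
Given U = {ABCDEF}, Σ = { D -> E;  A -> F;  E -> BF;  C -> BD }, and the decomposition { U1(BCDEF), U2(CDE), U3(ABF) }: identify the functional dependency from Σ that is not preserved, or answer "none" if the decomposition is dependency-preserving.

none

D → E lies within U1.
A → F lies within U3.
E → BF lies within U1.
C → BD lies within U1.
Every dependency is enforceable on the fragments, so the decomposition is dependency-preserving.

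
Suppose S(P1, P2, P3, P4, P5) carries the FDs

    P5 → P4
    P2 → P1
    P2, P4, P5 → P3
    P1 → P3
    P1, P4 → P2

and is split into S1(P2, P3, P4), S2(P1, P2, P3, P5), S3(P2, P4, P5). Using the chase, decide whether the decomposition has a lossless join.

Yes

Chase test. Columns are P1, P2, P3, P4, P5; row i has aⱼ where attribute j ∈ Si, else bᵢⱼ.
Initial tableau (one row per fragment):
  row 1: b11 a2 a3 a4 b15
  row 2: a1 a2 a3 b24 a5
  row 3: b31 a2 b33 a4 a5
Rows 2 and 3 agree on P5; apply P5→P4 and equate their P4 entries.
Rows 1 and 2 agree on P2; apply P2→P1 and equate their P1 entries.
Rows 1 and 3 agree on P2; apply P2→P1 and equate their P1 entries.
Rows 2 and 3 agree on P2, P4, P5; apply P2, P4, P5→P3 and equate their P3 entries.
Row 2 is now all distinguished symbols — the join is lossless.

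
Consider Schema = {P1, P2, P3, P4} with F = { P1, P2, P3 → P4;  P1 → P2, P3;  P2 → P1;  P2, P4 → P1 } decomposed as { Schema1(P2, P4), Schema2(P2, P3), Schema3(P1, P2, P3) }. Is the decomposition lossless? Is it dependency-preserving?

lossless and dependency-preserving

Lossless test (chase): Rows 1 and 2 agree on P2; apply P2→P1 and equate their P1 entries. Rows 1 and 3 agree on P2; apply P2→P1 and equate their P1 entries. Rows 2 and 3 agree on P1, P2, P3; apply P1, P2, P3→P4 and equate their P4 entries. Rows 1 and 2 agree on P1; apply P1→P2, P3 and equate their P2, P3 entries. Rows 1 and 2 agree on P1, P2, P3; apply P1, P2, P3→P4 and equate their P4 entries. Row 1 is now all distinguished symbols — the join is lossless.
Dependency preservation: P1, P2, P3 → P4; P2, P4 → P1 are not contained in any single fragment, but the restricted closure of each left-hand side across the fragments still reaches the right-hand side; the remaining FDs each lie inside some fragment. All dependencies are preserved.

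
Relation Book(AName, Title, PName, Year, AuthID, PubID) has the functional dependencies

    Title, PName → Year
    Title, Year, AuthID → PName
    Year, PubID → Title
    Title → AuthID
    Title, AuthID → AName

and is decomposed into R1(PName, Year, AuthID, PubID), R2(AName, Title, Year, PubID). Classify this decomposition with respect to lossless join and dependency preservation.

lossless but not dependency-preserving

Lossless test: (Year, PubID)⁺ = {AName, Title, PName, Year, AuthID, PubID}, which contains all of one fragment — lossless.
Dependency preservation: the restricted closure of {Title, PName} across the fragments never reaches {Year}, so Title, PName → Year cannot be enforced without a join — not preserved.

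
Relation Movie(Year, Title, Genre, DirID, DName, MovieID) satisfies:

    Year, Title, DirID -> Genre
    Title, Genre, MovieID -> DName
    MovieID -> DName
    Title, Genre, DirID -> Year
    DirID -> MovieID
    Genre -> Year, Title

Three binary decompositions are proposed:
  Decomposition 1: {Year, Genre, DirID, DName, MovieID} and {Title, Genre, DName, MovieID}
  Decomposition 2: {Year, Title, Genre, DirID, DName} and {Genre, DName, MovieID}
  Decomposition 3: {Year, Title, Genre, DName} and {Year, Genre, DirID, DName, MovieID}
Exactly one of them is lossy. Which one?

Decomposition 2

Decomposition 1: common = {Genre, DName, MovieID}, closure = {Year, Title, Genre, DName, MovieID} → lossless.
Decomposition 2: common = {Genre, DName}, closure = {Year, Title, Genre, DName} → lossy.
Decomposition 3: common = {Year, Genre, DName}, closure = {Year, Title, Genre, DName} → lossless.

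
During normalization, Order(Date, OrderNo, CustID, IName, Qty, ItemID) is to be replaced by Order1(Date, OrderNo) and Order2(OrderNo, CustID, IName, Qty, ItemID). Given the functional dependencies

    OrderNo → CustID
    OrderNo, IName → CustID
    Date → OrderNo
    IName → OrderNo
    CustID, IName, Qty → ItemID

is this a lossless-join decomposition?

No

Common attributes: Order1 ∩ Order2 = {OrderNo}.
Closure of {OrderNo}: OrderNo → CustID applies, adding CustID. So (OrderNo)⁺ = {OrderNo, CustID}.
The closure contains neither all of Order1 = {Date, OrderNo} nor all of Order2 = {OrderNo, CustID, IName, Qty, ItemID}, so the common attributes are not a superkey of either fragment. The join is lossy.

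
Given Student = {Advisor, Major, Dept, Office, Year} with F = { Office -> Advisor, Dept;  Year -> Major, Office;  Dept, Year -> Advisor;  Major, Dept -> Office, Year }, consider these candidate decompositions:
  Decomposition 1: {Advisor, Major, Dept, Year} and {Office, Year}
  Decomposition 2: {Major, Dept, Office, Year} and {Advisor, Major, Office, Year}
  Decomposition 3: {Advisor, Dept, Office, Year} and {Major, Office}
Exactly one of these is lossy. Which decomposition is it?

Decomposition 3

Decomposition 1: common = {Year}, closure = {Advisor, Major, Dept, Office, Year} → lossless.
Decomposition 2: common = {Major, Office, Year}, closure = {Advisor, Major, Dept, Office, Year} → lossless.
Decomposition 3: common = {Office}, closure = {Advisor, Dept, Office} → lossy.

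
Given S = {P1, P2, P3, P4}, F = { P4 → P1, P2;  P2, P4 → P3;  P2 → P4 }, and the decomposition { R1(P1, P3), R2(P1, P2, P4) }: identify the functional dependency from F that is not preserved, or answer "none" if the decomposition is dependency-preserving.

Check P2, P4 → P3: no single fragment contains all of {P2, P3, P4}, and the restricted closure of {P2, P4} across the fragments never reaches {P3}.
P4 → P1, P2 is preserved.
P2 → P4 is preserved.

P2, P4 → P3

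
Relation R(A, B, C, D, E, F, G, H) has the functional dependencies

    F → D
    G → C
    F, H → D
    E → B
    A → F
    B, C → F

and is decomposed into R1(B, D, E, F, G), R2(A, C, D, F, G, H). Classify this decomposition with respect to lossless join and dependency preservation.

lossy and not dependency-preserving

Lossless test: (D, F, G)⁺ = {C, D, F, G}, which is a superkey of neither fragment — lossy.
Dependency preservation: the restricted closure of {B, C} across the fragments never reaches {F}, so B, C → F cannot be enforced without a join — not preserved.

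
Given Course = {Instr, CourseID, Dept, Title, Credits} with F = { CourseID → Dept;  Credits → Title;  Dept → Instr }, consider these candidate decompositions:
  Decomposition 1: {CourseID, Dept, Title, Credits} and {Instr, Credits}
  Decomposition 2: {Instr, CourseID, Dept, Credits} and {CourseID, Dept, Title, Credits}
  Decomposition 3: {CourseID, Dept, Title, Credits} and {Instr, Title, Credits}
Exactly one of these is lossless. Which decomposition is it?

Decomposition 2

Decomposition 1: common = {Credits}, closure = {Title, Credits} → lossy.
Decomposition 2: common = {CourseID, Dept, Credits}, closure = {Instr, CourseID, Dept, Title, Credits} → lossless.
Decomposition 3: common = {Title, Credits}, closure = {Title, Credits} → lossy.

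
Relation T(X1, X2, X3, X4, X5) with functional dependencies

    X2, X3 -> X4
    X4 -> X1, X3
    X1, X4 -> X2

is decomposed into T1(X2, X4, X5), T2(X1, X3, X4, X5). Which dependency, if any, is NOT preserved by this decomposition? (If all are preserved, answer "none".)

X2, X3 -> X4

Check X2, X3 → X4: no single fragment contains all of {X2, X3, X4}, and the restricted closure of {X2, X3} across the fragments never reaches {X4}.
X4 → X1, X3 is preserved.
X1, X4 → X2 is preserved.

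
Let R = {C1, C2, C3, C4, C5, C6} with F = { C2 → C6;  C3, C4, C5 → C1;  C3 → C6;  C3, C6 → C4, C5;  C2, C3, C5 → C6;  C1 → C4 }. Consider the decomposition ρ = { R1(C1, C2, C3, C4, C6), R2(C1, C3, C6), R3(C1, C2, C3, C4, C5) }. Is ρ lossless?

Yes

Chase test. Columns are C1, C2, C3, C4, C5, C6; row i has aⱼ where attribute j ∈ Ri, else bᵢⱼ.
Initial tableau (one row per fragment):
  row 1: a1 a2 a3 a4 b15 a6
  row 2: a1 b22 a3 b24 b25 a6
  row 3: a1 a2 a3 a4 a5 b36
Rows 1 and 3 agree on C2; apply C2→C6 and equate their C6 entries.
Rows 1 and 2 agree on C3, C6; apply C3, C6→C4, C5 and equate their C4, C5 entries.
Rows 1 and 3 agree on C3, C6; apply C3, C6→C4, C5 and equate their C4, C5 entries.
Row 1 is now all distinguished symbols — the join is lossless.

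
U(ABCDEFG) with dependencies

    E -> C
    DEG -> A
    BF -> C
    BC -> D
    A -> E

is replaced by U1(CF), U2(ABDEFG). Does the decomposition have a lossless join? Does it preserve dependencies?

Lossless test: (F)⁺ = {F}, which is a superkey of neither fragment — lossy.
Dependency preservation: the restricted closure of {E} across the fragments never reaches {C}, so E → C cannot be enforced without a join — not preserved.

lossy and not dependency-preserving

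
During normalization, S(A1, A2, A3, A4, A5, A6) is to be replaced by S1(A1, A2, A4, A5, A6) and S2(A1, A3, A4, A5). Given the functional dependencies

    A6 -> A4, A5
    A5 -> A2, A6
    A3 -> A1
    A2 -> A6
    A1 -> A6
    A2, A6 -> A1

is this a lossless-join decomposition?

Yes

Common attributes: S1 ∩ S2 = {A1, A4, A5}.
Closure of {A1, A4, A5}: A5 → A2, A6 applies, adding A2, A6. So (A1, A4, A5)⁺ = {A1, A2, A4, A5, A6}.
This closure contains every attribute of S1, so S1 ∩ S2 → S1. The join is lossless.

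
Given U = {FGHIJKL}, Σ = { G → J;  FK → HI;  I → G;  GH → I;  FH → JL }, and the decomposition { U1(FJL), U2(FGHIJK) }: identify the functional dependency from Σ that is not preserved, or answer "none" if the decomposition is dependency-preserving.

Check FH → JL: no single fragment contains all of {FHJL}, and the restricted closure of {FH} across the fragments never reaches {JL}.
G → J is preserved.
FK → HI is preserved.
I → G is preserved.
GH → I is preserved.

FH → JL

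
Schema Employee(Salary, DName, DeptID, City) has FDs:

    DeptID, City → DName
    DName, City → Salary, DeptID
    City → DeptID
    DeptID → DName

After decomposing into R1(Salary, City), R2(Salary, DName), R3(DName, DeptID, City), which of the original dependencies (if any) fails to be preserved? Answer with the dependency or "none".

DeptID, City → DName lies within R3.
DName, City → Salary, DeptID: restricted closure across fragments reaches Salary, DeptID.
City → DeptID lies within R3.
DeptID → DName lies within R3.
Every dependency is enforceable on the fragments, so the decomposition is dependency-preserving.

none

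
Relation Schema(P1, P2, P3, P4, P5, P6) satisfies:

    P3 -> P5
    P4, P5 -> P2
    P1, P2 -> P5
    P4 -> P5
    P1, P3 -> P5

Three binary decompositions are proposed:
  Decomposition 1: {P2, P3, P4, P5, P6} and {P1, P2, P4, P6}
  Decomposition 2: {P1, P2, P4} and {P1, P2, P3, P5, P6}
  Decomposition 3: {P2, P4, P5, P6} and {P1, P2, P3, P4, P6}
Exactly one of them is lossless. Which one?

Decomposition 3

Decomposition 1: common = {P2, P4, P6}, closure = {P2, P4, P5, P6} → lossy.
Decomposition 2: common = {P1, P2}, closure = {P1, P2, P5} → lossy.
Decomposition 3: common = {P2, P4, P6}, closure = {P2, P4, P5, P6} → lossless.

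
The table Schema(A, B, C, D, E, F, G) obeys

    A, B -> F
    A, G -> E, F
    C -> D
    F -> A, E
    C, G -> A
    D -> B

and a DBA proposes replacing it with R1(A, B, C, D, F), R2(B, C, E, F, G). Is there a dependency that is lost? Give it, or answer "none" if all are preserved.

A, G -> E, F

Check A, G → E, F: no single fragment contains all of {A, E, F, G}, and the restricted closure of {A, G} across the fragments never reaches {E, F}.
A, B → F is preserved.
C → D is preserved.
F → A, E is preserved.
C, G → A is preserved.
D → B is preserved.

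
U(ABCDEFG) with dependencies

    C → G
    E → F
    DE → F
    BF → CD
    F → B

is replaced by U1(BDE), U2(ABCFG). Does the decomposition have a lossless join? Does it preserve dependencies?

lossy and not dependency-preserving

Lossless test: (B)⁺ = {B}, which is a superkey of neither fragment — lossy.
Dependency preservation: the restricted closure of {E} across the fragments never reaches {F}, so E → F cannot be enforced without a join — not preserved.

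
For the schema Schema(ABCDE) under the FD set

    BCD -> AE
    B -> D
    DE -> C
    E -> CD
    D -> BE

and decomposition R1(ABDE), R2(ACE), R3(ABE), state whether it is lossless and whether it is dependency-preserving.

lossless and dependency-preserving

Lossless test (chase): Rows 1 and 3 agree on B; apply B→D and equate their D entries. Rows 1 and 3 agree on DE; apply DE→C and equate their C entries. Rows 1 and 2 agree on E; apply E→CD and equate their CD entries. Rows 1 and 2 agree on D; apply D→BE and equate their BE entries. Row 1 is now all distinguished symbols — the join is lossless.
Dependency preservation: BCD → AE; DE → C; E → CD are not contained in any single fragment, but the restricted closure of each left-hand side across the fragments still reaches the right-hand side; the remaining FDs each lie inside some fragment. All dependencies are preserved.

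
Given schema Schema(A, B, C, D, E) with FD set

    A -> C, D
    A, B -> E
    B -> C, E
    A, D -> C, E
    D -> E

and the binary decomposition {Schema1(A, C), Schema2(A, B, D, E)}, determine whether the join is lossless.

Yes

Common attributes: Schema1 ∩ Schema2 = {A}.
Closure of {A}: A → C, D applies, adding C, D; A, D → C, E applies, adding E. So (A)⁺ = {A, C, D, E}.
This closure contains every attribute of Schema1, so Schema1 ∩ Schema2 → Schema1. The join is lossless.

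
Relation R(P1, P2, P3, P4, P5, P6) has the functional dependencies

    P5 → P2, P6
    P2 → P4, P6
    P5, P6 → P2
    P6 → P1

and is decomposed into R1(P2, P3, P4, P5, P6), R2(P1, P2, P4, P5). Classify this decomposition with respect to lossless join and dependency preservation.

lossless but not dependency-preserving

Lossless test: (P2, P4, P5)⁺ = {P1, P2, P4, P5, P6}, which contains all of one fragment — lossless.
Dependency preservation: the restricted closure of {P6} across the fragments never reaches {P1}, so P6 → P1 cannot be enforced without a join — not preserved.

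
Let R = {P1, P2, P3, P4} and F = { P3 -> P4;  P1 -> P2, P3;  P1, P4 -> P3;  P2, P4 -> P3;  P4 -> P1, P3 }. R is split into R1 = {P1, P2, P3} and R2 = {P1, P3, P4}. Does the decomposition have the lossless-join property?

Yes

Common attributes: R1 ∩ R2 = {P1, P3}.
Closure of {P1, P3}: P3 → P4 applies, adding P4; P1 → P2, P3 applies, adding P2. So (P1, P3)⁺ = {P1, P2, P3, P4}.
This closure contains every attribute of R1, so R1 ∩ R2 → R1. The join is lossless.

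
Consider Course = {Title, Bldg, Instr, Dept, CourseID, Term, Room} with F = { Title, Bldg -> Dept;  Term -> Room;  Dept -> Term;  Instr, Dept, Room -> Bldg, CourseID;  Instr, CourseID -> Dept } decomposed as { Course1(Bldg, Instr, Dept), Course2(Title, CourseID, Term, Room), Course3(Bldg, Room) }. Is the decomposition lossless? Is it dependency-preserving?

Lossless test (chase): applying each FD to every pair of rows produces no changes in the tableau, so no row becomes fully distinguished — the join is lossy.
Dependency preservation: the restricted closure of {Title, Bldg} across the fragments never reaches {Dept}, so Title, Bldg → Dept cannot be enforced without a join — not preserved.

lossy and not dependency-preserving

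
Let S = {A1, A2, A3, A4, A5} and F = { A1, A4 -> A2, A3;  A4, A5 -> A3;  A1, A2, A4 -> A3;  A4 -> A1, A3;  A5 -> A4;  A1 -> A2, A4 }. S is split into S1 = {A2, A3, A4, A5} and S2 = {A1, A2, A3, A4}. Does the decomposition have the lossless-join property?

Common attributes: S1 ∩ S2 = {A2, A3, A4}.
Closure of {A2, A3, A4}: A4 → A1, A3 applies, adding A1. So (A2, A3, A4)⁺ = {A1, A2, A3, A4}.
This closure contains every attribute of S2, so S1 ∩ S2 → S2. The join is lossless.

Yes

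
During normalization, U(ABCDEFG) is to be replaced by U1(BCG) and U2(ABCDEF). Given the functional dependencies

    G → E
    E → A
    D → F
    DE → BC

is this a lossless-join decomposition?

Common attributes: U1 ∩ U2 = {BC}.
No dependency enlarges {BC}, so (BC)⁺ = {BC}.
The closure contains neither all of U1 = {BCG} nor all of U2 = {ABCDEF}, so the common attributes are not a superkey of either fragment. The join is lossy.

No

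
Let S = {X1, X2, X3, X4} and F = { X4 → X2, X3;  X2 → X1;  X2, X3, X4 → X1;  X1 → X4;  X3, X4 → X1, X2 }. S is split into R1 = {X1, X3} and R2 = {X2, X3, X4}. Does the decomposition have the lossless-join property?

Common attributes: R1 ∩ R2 = {X3}.
No dependency enlarges {X3}, so (X3)⁺ = {X3}.
The closure contains neither all of R1 = {X1, X3} nor all of R2 = {X2, X3, X4}, so the common attributes are not a superkey of either fragment. The join is lossy.

No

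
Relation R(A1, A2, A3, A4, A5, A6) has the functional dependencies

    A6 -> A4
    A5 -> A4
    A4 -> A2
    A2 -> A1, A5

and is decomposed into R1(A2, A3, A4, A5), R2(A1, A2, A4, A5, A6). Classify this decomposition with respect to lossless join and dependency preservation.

lossy but dependency-preserving

Lossless test: (A2, A4, A5)⁺ = {A1, A2, A4, A5}, which is a superkey of neither fragment — lossy.
Dependency preservation: every FD's attributes lie within a single fragment, so each can be enforced locally — preserved.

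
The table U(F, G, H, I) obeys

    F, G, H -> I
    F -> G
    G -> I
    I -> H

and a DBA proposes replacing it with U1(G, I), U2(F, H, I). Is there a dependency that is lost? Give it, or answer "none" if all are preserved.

F -> G

Check F → G: no single fragment contains all of {F, G}, and the restricted closure of {F} across the fragments never reaches {G}.
F, G, H → I is preserved.
G → I is preserved.
I → H is preserved.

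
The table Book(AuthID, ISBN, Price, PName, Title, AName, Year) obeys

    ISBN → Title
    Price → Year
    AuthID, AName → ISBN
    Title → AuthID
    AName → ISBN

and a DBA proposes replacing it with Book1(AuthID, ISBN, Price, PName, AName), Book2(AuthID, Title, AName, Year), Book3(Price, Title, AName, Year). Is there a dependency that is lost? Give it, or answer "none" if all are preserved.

ISBN → Title

Check ISBN → Title: no single fragment contains all of {ISBN, Title}, and the restricted closure of {ISBN} across the fragments never reaches {Title}.
Price → Year is preserved.
AuthID, AName → ISBN is preserved.
Title → AuthID is preserved.
AName → ISBN is preserved.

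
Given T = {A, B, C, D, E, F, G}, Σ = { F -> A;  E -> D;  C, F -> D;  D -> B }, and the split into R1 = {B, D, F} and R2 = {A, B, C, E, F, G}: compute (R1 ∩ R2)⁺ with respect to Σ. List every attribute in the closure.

R1 ∩ R2 = {B, F}.
F → A applies, adding A
Closure: {A, B, F}.

A, B, F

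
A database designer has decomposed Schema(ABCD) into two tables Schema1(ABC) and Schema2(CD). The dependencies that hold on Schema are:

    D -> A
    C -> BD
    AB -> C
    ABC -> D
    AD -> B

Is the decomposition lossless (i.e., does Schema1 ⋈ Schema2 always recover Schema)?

Common attributes: Schema1 ∩ Schema2 = {C}.
Closure of {C}: C → BD applies, adding BD; D → A applies, adding A. So (C)⁺ = {ABCD}.
This closure contains every attribute of Schema1, so Schema1 ∩ Schema2 → Schema1. The join is lossless.

Yes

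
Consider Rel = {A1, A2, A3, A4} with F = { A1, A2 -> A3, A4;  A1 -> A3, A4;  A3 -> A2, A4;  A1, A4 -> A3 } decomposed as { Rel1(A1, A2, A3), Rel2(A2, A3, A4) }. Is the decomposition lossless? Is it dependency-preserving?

lossless and dependency-preserving

Lossless test: (A2, A3)⁺ = {A2, A3, A4}, which contains all of one fragment — lossless.
Dependency preservation: A1, A2 → A3, A4; A1 → A3, A4; A1, A4 → A3 are not contained in any single fragment, but the restricted closure of each left-hand side across the fragments still reaches the right-hand side; the remaining FDs each lie inside some fragment. All dependencies are preserved.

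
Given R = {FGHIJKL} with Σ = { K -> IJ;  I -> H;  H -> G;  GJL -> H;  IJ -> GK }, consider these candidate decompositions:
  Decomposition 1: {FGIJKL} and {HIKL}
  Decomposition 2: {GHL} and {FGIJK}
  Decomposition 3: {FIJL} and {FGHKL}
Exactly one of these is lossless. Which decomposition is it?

Decomposition 1

Decomposition 1: common = {IKL}, closure = {GHIJKL} → lossless.
Decomposition 2: common = {G}, closure = {G} → lossy.
Decomposition 3: common = {FL}, closure = {FL} → lossy.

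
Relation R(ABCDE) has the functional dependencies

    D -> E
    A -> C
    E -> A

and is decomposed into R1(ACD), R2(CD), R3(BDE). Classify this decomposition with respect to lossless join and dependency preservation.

lossless but not dependency-preserving

Lossless test (chase): Rows 1 and 2 agree on D; apply D→E and equate their E entries. Rows 1 and 3 agree on D; apply D→E and equate their E entries. Rows 1 and 2 agree on E; apply E→A and equate their A entries. Rows 1 and 3 agree on E; apply E→A and equate their A entries. Rows 1 and 3 agree on A; apply A→C and equate their C entries. Row 3 is now all distinguished symbols — the join is lossless.
Dependency preservation: the restricted closure of {E} across the fragments never reaches {A}, so E → A cannot be enforced without a join — not preserved.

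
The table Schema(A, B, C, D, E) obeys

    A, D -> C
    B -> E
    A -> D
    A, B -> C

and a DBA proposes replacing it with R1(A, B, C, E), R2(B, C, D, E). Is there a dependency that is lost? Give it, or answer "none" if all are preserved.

Check A → D: no single fragment contains all of {A, D}, and the restricted closure of {A} across the fragments never reaches {D}.
A, D → C is preserved.
B → E is preserved.
A, B → C is preserved.

A -> D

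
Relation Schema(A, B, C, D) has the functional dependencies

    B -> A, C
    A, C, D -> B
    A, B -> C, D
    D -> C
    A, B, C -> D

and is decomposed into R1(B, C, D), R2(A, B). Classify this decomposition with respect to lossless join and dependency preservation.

Lossless test: (B)⁺ = {A, B, C, D}, which contains all of one fragment — lossless.
Dependency preservation: the restricted closure of {A, C, D} across the fragments never reaches {B}, so A, C, D → B cannot be enforced without a join — not preserved.

lossless but not dependency-preserving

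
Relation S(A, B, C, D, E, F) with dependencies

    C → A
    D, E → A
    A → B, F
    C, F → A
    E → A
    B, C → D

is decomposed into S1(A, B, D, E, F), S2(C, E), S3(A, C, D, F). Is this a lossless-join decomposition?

Chase test. Columns are A, B, C, D, E, F; row i has aⱼ where attribute j ∈ Si, else bᵢⱼ.
Initial tableau (one row per fragment):
  row 1: a1 a2 b13 a4 a5 a6
  row 2: b21 b22 a3 b24 a5 b26
  row 3: a1 b32 a3 a4 b35 a6
Rows 2 and 3 agree on C; apply C→A and equate their A entries.
Rows 1 and 2 agree on A; apply A→B, F and equate their B, F entries.
Rows 1 and 3 agree on A; apply A→B, F and equate their B, F entries.
Rows 2 and 3 agree on B, C; apply B, C→D and equate their D entries.
Row 2 is now all distinguished symbols — the join is lossless.

Yes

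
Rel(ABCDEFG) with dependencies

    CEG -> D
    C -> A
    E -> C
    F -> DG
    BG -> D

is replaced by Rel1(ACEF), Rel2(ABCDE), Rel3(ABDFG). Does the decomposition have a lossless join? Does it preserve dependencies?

Lossless test (chase): Rows 1 and 3 agree on F; apply F→DG and equate their DG entries. No row becomes fully distinguished — the join is lossy.
Dependency preservation: the restricted closure of {CEG} across the fragments never reaches {D}, so CEG → D cannot be enforced without a join — not preserved.

lossy and not dependency-preserving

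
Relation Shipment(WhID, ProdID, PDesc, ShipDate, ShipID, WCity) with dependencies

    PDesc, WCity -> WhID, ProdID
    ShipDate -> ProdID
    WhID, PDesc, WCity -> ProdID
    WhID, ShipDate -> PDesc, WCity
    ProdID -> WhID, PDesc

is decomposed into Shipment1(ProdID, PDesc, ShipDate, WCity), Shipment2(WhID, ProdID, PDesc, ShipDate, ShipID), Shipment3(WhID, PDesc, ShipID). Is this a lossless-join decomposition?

Yes

Chase test. Columns are WhID, ProdID, PDesc, ShipDate, ShipID, WCity; row i has aⱼ where attribute j ∈ Shipmenti, else bᵢⱼ.
Initial tableau (one row per fragment):
  row 1: b11 a2 a3 a4 b15 a6
  row 2: a1 a2 a3 a4 a5 b26
  row 3: a1 b32 a3 b34 a5 b36
Rows 1 and 2 agree on ProdID; apply ProdID→WhID, PDesc and equate their WhID, PDesc entries.
Rows 1 and 2 agree on WhID, ShipDate; apply WhID, ShipDate→PDesc, WCity and equate their PDesc, WCity entries.
Row 2 is now all distinguished symbols — the join is lossless.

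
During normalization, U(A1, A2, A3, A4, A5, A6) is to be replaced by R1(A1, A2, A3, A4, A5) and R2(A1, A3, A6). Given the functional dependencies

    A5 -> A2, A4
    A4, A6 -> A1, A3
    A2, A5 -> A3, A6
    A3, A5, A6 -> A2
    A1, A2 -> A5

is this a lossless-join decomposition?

Common attributes: R1 ∩ R2 = {A1, A3}.
No dependency enlarges {A1, A3}, so (A1, A3)⁺ = {A1, A3}.
The closure contains neither all of R1 = {A1, A2, A3, A4, A5} nor all of R2 = {A1, A3, A6}, so the common attributes are not a superkey of either fragment. The join is lossy.

No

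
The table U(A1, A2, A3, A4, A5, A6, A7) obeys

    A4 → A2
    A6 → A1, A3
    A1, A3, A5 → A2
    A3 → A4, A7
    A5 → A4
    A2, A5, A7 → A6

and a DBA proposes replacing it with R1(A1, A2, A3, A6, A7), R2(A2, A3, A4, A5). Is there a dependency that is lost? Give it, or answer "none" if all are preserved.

A2, A5, A7 → A6

Check A2, A5, A7 → A6: no single fragment contains all of {A2, A5, A6, A7}, and the restricted closure of {A2, A5, A7} across the fragments never reaches {A6}.
A4 → A2 is preserved.
A6 → A1, A3 is preserved.
A1, A3, A5 → A2 is preserved.
A3 → A4, A7 is preserved.
A5 → A4 is preserved.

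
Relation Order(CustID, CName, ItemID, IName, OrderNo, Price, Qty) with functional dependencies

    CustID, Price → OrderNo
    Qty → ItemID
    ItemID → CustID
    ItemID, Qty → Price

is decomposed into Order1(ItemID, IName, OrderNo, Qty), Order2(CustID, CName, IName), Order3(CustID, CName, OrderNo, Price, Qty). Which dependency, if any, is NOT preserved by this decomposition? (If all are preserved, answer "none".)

ItemID → CustID

Check ItemID → CustID: no single fragment contains all of {CustID, ItemID}, and the restricted closure of {ItemID} across the fragments never reaches {CustID}.
CustID, Price → OrderNo is preserved.
Qty → ItemID is preserved.
ItemID, Qty → Price is preserved.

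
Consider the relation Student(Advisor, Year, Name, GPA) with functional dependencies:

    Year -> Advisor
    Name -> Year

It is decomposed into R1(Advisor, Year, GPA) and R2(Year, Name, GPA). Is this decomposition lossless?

Common attributes: R1 ∩ R2 = {Year, GPA}.
Closure of {Year, GPA}: Year → Advisor applies, adding Advisor. So (Year, GPA)⁺ = {Advisor, Year, GPA}.
This closure contains every attribute of R1, so R1 ∩ R2 → R1. The join is lossless.

Yes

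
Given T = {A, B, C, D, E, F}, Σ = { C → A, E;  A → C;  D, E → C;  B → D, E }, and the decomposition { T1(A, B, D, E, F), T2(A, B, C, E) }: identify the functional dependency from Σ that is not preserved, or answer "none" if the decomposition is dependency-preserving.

C → A, E lies within T2.
A → C lies within T2.
D, E → C: restricted closure across fragments reaches C.
B → D, E lies within T1.
Every dependency is enforceable on the fragments, so the decomposition is dependency-preserving.

none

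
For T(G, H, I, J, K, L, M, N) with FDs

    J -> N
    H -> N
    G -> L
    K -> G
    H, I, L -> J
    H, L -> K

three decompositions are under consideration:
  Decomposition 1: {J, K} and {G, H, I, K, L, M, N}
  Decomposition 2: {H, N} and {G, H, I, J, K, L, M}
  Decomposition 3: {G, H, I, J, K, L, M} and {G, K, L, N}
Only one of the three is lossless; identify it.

Decomposition 1: common = {K}, closure = {G, K, L} → lossy.
Decomposition 2: common = {H}, closure = {H, N} → lossless.
Decomposition 3: common = {G, K, L}, closure = {G, K, L} → lossy.

Decomposition 2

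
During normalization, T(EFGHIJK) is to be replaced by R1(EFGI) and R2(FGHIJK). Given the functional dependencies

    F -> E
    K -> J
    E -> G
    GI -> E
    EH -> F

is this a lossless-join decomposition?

Yes

Common attributes: R1 ∩ R2 = {FGI}.
Closure of {FGI}: F → E applies, adding E. So (FGI)⁺ = {EFGI}.
This closure contains every attribute of R1, so R1 ∩ R2 → R1. The join is lossless.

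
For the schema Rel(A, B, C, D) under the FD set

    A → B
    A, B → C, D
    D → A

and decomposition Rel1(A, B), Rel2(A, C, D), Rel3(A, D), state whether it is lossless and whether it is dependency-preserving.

lossless and dependency-preserving

Lossless test (chase): Rows 1 and 2 agree on A; apply A→B and equate their B entries. Rows 1 and 3 agree on A; apply A→B and equate their B entries. Rows 1 and 2 agree on A, B; apply A, B→C, D and equate their C, D entries. Rows 1 and 3 agree on A, B; apply A, B→C, D and equate their C, D entries. Row 1 is now all distinguished symbols — the join is lossless.
Dependency preservation: A, B → C, D is not contained in any single fragment, but the restricted closure of its left-hand side across the fragments still reaches the right-hand side; the remaining FDs each lie inside some fragment. All dependencies are preserved.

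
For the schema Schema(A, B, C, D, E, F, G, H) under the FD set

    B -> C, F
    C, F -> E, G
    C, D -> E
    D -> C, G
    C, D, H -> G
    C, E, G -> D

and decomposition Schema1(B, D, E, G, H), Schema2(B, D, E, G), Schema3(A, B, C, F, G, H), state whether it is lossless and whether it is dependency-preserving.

Lossless test (chase): Rows 1 and 2 agree on B; apply B→C, F and equate their C, F entries. Rows 1 and 3 agree on B; apply B→C, F and equate their C, F entries. Rows 1 and 3 agree on C, F; apply C, F→E, G and equate their E, G entries. Rows 1 and 3 agree on C, E, G; apply C, E, G→D and equate their D entries. Row 3 is now all distinguished symbols — the join is lossless.
Dependency preservation: the restricted closure of {C, F} across the fragments never reaches {E, G}, so C, F → E, G cannot be enforced without a join — not preserved.

lossless but not dependency-preserving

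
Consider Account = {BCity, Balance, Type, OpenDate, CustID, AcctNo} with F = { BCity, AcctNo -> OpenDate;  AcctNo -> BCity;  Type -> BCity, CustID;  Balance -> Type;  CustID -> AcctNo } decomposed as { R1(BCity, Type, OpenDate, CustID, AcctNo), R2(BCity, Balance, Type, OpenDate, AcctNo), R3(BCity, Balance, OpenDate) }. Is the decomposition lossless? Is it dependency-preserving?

lossless and dependency-preserving

Lossless test (chase): Rows 1 and 2 agree on Type; apply Type→BCity, CustID and equate their BCity, CustID entries. Rows 2 and 3 agree on Balance; apply Balance→Type and equate their Type entries. Rows 1 and 3 agree on Type; apply Type→BCity, CustID and equate their BCity, CustID entries. Rows 1 and 3 agree on CustID; apply CustID→AcctNo and equate their AcctNo entries. Row 2 is now all distinguished symbols — the join is lossless.
Dependency preservation: every FD's attributes lie within a single fragment, so each can be enforced locally — preserved.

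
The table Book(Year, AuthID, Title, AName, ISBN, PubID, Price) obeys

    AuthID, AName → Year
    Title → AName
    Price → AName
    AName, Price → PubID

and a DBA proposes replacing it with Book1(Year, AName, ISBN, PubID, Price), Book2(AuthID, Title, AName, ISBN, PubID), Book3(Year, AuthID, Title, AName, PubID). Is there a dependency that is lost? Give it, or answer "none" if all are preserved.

none

AuthID, AName → Year lies within Book3.
Title → AName lies within Book2.
Price → AName lies within Book1.
AName, Price → PubID lies within Book1.
Every dependency is enforceable on the fragments, so the decomposition is dependency-preserving.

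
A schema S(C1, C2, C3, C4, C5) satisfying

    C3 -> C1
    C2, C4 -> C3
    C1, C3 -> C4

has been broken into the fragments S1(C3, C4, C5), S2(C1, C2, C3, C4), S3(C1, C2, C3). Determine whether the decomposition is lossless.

Chase test. Columns are C1, C2, C3, C4, C5; row i has aⱼ where attribute j ∈ Si, else bᵢⱼ.
Initial tableau (one row per fragment):
  row 1: b11 b12 a3 a4 a5
  row 2: a1 a2 a3 a4 b25
  row 3: a1 a2 a3 b34 b35
Rows 1 and 2 agree on C3; apply C3→C1 and equate their C1 entries.
Rows 1 and 3 agree on C1, C3; apply C1, C3→C4 and equate their C4 entries.
No row becomes fully distinguished — the join is lossy.

No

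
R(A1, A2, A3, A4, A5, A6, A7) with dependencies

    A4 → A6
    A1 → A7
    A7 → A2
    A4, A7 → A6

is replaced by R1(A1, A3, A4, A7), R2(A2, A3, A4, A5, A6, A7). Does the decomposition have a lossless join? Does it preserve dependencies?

Lossless test: (A3, A4, A7)⁺ = {A2, A3, A4, A6, A7}, which is a superkey of neither fragment — lossy.
Dependency preservation: every FD's attributes lie within a single fragment, so each can be enforced locally — preserved.

lossy but dependency-preserving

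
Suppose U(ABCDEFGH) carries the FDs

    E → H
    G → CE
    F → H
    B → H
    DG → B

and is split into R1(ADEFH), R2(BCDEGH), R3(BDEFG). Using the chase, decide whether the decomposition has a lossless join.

No

Chase test. Columns are ABCDEFGH; row i has aⱼ where attribute j ∈ Ri, else bᵢⱼ.
Initial tableau (one row per fragment):
  row 1: a1 b12 b13 a4 a5 a6 b17 a8
  row 2: b21 a2 a3 a4 a5 b26 a7 a8
  row 3: b31 a2 b33 a4 a5 a6 a7 b38
Rows 1 and 3 agree on E; apply E→H and equate their H entries.
Rows 2 and 3 agree on G; apply G→CE and equate their CE entries.
No row becomes fully distinguished — the join is lossy.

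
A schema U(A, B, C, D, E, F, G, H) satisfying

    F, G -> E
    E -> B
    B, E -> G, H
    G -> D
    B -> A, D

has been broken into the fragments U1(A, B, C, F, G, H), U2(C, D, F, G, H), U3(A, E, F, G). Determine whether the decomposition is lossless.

Yes

Chase test. Columns are A, B, C, D, E, F, G, H; row i has aⱼ where attribute j ∈ Ui, else bᵢⱼ.
Initial tableau (one row per fragment):
  row 1: a1 a2 a3 b14 b15 a6 a7 a8
  row 2: b21 b22 a3 a4 b25 a6 a7 a8
  row 3: a1 b32 b33 b34 a5 a6 a7 b38
Rows 1 and 2 agree on F, G; apply F, G→E and equate their E entries.
Rows 1 and 3 agree on F, G; apply F, G→E and equate their E entries.
Rows 1 and 2 agree on E; apply E→B and equate their B entries.
Rows 1 and 3 agree on E; apply E→B and equate their B entries.
Rows 1 and 3 agree on B, E; apply B, E→G, H and equate their G, H entries.
Rows 1 and 2 agree on G; apply G→D and equate their D entries.
Rows 1 and 3 agree on G; apply G→D and equate their D entries.
Rows 1 and 2 agree on B; apply B→A, D and equate their A, D entries.
Row 1 is now all distinguished symbols — the join is lossless.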